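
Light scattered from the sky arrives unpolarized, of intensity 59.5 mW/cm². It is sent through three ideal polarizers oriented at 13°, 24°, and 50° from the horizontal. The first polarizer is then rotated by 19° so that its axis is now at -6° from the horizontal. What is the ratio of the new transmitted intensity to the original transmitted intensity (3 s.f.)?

Before rotation:
Unpolarized light through the first polarizer → I₁ = ½ I₀, now polarized at 13°.
I₂ = I₁ cos²(24° − 13°) = 0.5 I₀ · cos²(11°) = 0.4818 I₀.
I₃ = I₂ cos²(50° − 24°) = 0.4818 I₀ · cos²(26°) = 0.3892 I₀.
After rotation:
Unpolarized light through the first polarizer → I₁ = ½ I₀, now polarized at -6°.
I₂ = I₁ cos²(24° + 6°) = 0.5 I₀ · cos²(30°) = 0.375 I₀.
I₃ = I₂ cos²(50° − 24°) = 0.375 I₀ · cos²(26°) = 0.3029 I₀.
Ratio = 0.3029 / 0.3892 = 0.7783.

I_new/I_old ≈ 0.778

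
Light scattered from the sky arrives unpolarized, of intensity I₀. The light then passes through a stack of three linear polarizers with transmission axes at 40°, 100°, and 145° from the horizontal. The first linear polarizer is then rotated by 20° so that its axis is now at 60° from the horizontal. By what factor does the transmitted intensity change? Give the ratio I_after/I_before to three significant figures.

I_new/I_old ≈ 2.35

Before rotation:
Unpolarized light through the first polarizer → I₁ = ½ I₀, now polarized at 40°.
I₂ = I₁ cos²(100° − 40°) = 0.5 I₀ · cos²(60°) = 0.125 I₀.
I₃ = I₂ cos²(145° − 100°) = 0.125 I₀ · cos²(45°) = 0.0625 I₀.
After rotation:
Unpolarized light through the first polarizer → I₁ = ½ I₀, now polarized at 60°.
I₂ = I₁ cos²(100° − 60°) = 0.5 I₀ · cos²(40°) = 0.2934 I₀.
I₃ = I₂ cos²(145° − 100°) = 0.2934 I₀ · cos²(45°) = 0.1467 I₀.
Ratio = 0.1467 / 0.0625 = 2.347.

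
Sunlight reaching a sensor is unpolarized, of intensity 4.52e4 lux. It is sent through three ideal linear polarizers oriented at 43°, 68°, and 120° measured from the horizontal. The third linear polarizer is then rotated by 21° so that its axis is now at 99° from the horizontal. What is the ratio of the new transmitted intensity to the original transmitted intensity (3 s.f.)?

I_new/I_old ≈ 1.94

Before rotation:
Unpolarized light through the first polarizer → I₁ = ½ I₀, now polarized at 43°.
I₂ = I₁ cos²(68° − 43°) = 0.5 I₀ · cos²(25°) = 0.4107 I₀.
I₃ = I₂ cos²(120° − 68°) = 0.4107 I₀ · cos²(52°) = 0.1557 I₀.
After rotation:
Unpolarized light through the first polarizer → I₁ = ½ I₀, now polarized at 43°.
I₂ = I₁ cos²(68° − 43°) = 0.5 I₀ · cos²(25°) = 0.4107 I₀.
I₃ = I₂ cos²(99° − 68°) = 0.4107 I₀ · cos²(31°) = 0.3018 I₀.
Ratio = 0.3018 / 0.1557 = 1.938.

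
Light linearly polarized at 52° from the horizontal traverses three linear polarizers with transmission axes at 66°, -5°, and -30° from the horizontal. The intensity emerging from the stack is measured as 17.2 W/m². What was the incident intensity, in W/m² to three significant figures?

I₀ ≈ 210 W/m²

By Malus's law, I₁ = I₀ cos²(66° − 52°) = I₀ cos²(14°) = 0.9415 I₀.
I₂ = I₁ cos²(-5° − 66°) = 0.9415 I₀ · cos²(71°) = 0.09979 I₀.
I₃ = I₂ cos²(-30° + 5°) = 0.09979 I₀ · cos²(25°) = 0.08197 I₀.
So 17.2 W/m² = 0.08197 I₀, giving I₀ = 17.2/0.08197 = 209.8 W/m².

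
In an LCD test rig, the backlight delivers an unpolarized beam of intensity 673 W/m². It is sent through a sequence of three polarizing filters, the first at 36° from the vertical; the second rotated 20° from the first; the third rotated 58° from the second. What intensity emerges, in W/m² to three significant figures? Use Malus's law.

Unpolarized light through the first polarizer → I₁ = 673 W/m²/2 = 336.5 W/m², polarized at 36°.
I₂ = I₁ · cos²(20°) = 336.5 · 0.883 = 297.1 W/m².
I₃ = I₂ · cos²(58°) = 297.1 · 0.2808 = 83.44 W/m².

I ≈ 83.4 W/m²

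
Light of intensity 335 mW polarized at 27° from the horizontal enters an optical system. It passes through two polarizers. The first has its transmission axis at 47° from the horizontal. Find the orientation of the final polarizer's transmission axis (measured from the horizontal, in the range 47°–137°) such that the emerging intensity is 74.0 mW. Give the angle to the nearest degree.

By Malus's law, I₁ = I₀ cos²(47° − 27°) = I₀ cos²(20°) = 0.883 I₀.
Target fraction: 74.0 / 335 mW = 0.2209 of I₀.
Need I₂/I₀ = 0.2209, so cos²(θ − 47°) = 0.2209 / 0.883 = 0.2502.
θ − 47° = arccos(√0.2502) = 60.0°, giving θ ≈ 47 + 60.0 = 107.0°.

θ ≈ 107°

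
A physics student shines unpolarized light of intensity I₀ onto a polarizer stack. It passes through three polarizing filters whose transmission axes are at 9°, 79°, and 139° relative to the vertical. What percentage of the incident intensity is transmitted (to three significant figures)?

≈ 1.46%

Unpolarized light through the first polarizer → I₁ = ½ I₀, now polarized at 9°.
I₂ = I₁ cos²(79° − 9°) = 0.5 I₀ · cos²(70°) = 0.05849 I₀.
I₃ = I₂ cos²(139° − 79°) = 0.05849 I₀ · cos²(60°) = 0.01462 I₀.
That is 1.462% of the incident intensity.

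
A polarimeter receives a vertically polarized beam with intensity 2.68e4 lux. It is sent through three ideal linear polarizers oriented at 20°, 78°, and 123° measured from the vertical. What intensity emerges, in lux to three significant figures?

I ≈ 3320 lux

I₁ = 2.68e4 lux · cos²(20°) = 2.366e+04 lux.
I₂ = I₁ · cos²(58°) = 2.366e+04 · 0.2808 = 6645 lux.
I₃ = I₂ · cos²(45°) = 6645 · 0.5 = 3323 lux.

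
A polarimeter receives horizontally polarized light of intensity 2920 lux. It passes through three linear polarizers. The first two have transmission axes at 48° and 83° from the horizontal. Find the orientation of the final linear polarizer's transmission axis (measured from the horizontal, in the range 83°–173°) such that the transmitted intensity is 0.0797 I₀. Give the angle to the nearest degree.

By Malus's law, I₁ = I₀ cos²(48° − 0°) = I₀ cos²(48°) = 0.4477 I₀.
I₂ = I₁ cos²(83° − 48°) = 0.4477 I₀ · cos²(35°) = 0.3004 I₀.
Need I₃/I₀ = 0.0797, so cos²(θ − 83°) = 0.0797 / 0.3004 = 0.2653.
θ − 83° = arccos(√0.2653) = 59.0°, giving θ ≈ 83 + 59.0 = 142.0°.

θ ≈ 142°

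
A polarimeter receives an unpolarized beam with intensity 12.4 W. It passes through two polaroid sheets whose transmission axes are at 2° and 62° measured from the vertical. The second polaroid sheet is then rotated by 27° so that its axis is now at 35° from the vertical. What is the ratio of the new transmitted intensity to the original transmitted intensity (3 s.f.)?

I_new/I_old ≈ 2.81

Before rotation:
Unpolarized light through the first polarizer → I₁ = ½ I₀, now polarized at 2°.
I₂ = I₁ cos²(62° − 2°) = 0.5 I₀ · cos²(60°) = 0.125 I₀.
After rotation:
Unpolarized light through the first polarizer → I₁ = ½ I₀, now polarized at 2°.
I₂ = I₁ cos²(35° − 2°) = 0.5 I₀ · cos²(33°) = 0.3517 I₀.
Ratio = 0.3517 / 0.125 = 2.813.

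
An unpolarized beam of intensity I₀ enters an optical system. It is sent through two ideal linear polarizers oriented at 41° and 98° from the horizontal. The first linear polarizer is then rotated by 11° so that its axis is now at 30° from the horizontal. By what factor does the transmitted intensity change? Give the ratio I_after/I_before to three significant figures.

I_new/I_old ≈ 0.473

Before rotation:
Unpolarized light through the first polarizer → I₁ = ½ I₀, now polarized at 41°.
I₂ = I₁ cos²(98° − 41°) = 0.5 I₀ · cos²(57°) = 0.1483 I₀.
After rotation:
Unpolarized light through the first polarizer → I₁ = ½ I₀, now polarized at 30°.
I₂ = I₁ cos²(98° − 30°) = 0.5 I₀ · cos²(68°) = 0.07017 I₀.
Ratio = 0.07017 / 0.1483 = 0.4731.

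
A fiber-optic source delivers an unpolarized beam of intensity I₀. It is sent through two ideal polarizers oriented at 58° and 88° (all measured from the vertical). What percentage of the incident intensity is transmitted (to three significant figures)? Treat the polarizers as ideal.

≈ 37.5%

Unpolarized light through the first polarizer → I₁ = ½ I₀, now polarized at 58°.
I₂ = I₁ cos²(88° − 58°) = 0.5 I₀ · cos²(30°) = 0.375 I₀.
That is 37.5% of the incident intensity.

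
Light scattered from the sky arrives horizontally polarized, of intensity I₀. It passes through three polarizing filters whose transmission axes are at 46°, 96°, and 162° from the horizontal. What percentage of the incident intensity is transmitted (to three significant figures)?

≈ 3.30%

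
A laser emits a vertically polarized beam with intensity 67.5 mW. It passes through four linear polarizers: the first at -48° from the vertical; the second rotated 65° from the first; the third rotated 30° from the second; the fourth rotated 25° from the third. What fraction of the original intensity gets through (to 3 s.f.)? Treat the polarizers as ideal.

I₁ = 67.5 mW · cos²(48°) = 30.22 mW.
I₂ = I₁ · cos²(65°) = 30.22 · 0.1786 = 5.398 mW.
I₃ = I₂ · cos²(30°) = 5.398 · 0.75 = 4.048 mW.
I₄ = I₃ · cos²(25°) = 4.048 · 0.8214 = 3.325 mW.
Transmitted fraction = 0.04926.

I/I₀ ≈ 0.0493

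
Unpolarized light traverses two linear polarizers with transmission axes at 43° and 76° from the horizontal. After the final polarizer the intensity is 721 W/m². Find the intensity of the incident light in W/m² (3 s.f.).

Unpolarized light through the first polarizer → I₁ = ½ I₀, now polarized at 43°.
I₂ = I₁ cos²(76° − 43°) = 0.5 I₀ · cos²(33°) = 0.3517 I₀.
So 721 W/m² = 0.3517 I₀, giving I₀ = 721/0.3517 = 2050 W/m².

I₀ ≈ 2050 W/m²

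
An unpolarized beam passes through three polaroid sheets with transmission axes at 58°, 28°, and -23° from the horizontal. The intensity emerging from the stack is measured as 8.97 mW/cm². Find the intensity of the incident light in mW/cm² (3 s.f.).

Unpolarized light through the first polarizer → I₁ = ½ I₀, now polarized at 58°.
I₂ = I₁ cos²(28° − 58°) = 0.5 I₀ · cos²(30°) = 0.375 I₀.
I₃ = I₂ cos²(-23° − 28°) = 0.375 I₀ · cos²(51°) = 0.1485 I₀.
So 8.97 mW/cm² = 0.1485 I₀, giving I₀ = 8.97/0.1485 = 60.4 mW/cm².

I₀ ≈ 60.4 mW/cm²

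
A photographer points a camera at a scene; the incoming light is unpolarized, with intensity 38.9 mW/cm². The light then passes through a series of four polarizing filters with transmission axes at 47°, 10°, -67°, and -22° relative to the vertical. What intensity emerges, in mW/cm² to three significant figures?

Unpolarized light through the first polarizer → I₁ = 38.9 mW/cm²/2 = 19.45 mW/cm², polarized at 47°.
I₂ = I₁ · cos²(37°) = 19.45 · 0.6378 = 12.41 mW/cm².
I₃ = I₂ · cos²(77°) = 12.41 · 0.0506 = 0.6278 mW/cm².
I₄ = I₃ · cos²(45°) = 0.6278 · 0.5 = 0.3139 mW/cm².

I ≈ 0.314 mW/cm²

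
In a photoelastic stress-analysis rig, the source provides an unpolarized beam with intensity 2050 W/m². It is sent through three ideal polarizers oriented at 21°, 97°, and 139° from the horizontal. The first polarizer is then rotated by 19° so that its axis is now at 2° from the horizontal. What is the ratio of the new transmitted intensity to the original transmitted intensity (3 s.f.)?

I_new/I_old ≈ 0.130

Before rotation:
Unpolarized light through the first polarizer → I₁ = ½ I₀, now polarized at 21°.
I₂ = I₁ cos²(97° − 21°) = 0.5 I₀ · cos²(76°) = 0.02926 I₀.
I₃ = I₂ cos²(139° − 97°) = 0.02926 I₀ · cos²(42°) = 0.01616 I₀.
After rotation:
Unpolarized light through the first polarizer → I₁ = ½ I₀, now polarized at 2°.
Angle between axes 1 and 2: 85°. I₂ = 0.5 I₀ · cos²(85°) = 0.003798 I₀.
I₃ = I₂ cos²(139° − 97°) = 0.003798 I₀ · cos²(42°) = 0.002098 I₀.
Ratio = 0.002098 / 0.01616 = 0.1298.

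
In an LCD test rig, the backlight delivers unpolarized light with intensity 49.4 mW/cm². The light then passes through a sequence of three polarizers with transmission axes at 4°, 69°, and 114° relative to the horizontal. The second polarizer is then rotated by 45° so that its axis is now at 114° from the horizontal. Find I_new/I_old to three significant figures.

Before rotation:
Unpolarized light through the first polarizer → I₁ = ½ I₀, now polarized at 4°.
I₂ = I₁ cos²(69° − 4°) = 0.5 I₀ · cos²(65°) = 0.0893 I₀.
I₃ = I₂ cos²(114° − 69°) = 0.0893 I₀ · cos²(45°) = 0.04465 I₀.
After rotation:
Unpolarized light through the first polarizer → I₁ = ½ I₀, now polarized at 4°.
Angle between axes 1 and 2: 70°. I₂ = 0.5 I₀ · cos²(70°) = 0.05849 I₀.
I₃ = I₂ cos²(114° − 114°) = 0.05849 I₀ · cos²(0°) = 0.05849 I₀.
Ratio = 0.05849 / 0.04465 = 1.31.

I_new/I_old ≈ 1.31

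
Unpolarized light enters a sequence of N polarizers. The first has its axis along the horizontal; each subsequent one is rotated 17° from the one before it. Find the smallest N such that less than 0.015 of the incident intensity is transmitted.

N = 41

First polarizer halves the unpolarized light: factor 1/2.
Each further stage multiplies by cos²(17°) = 0.9145.
After N polarizers: T = 0.5·0.9145^(N−1). Require T < 0.015 ⇒ N−1 > ln(0.015/0.5)/ln(0.9145) = 39.24, so N−1 ≥ 40 and N = 41.
Check: N=41 gives T = 0.01402 < 0.015; N=40 gives T = 0.01533.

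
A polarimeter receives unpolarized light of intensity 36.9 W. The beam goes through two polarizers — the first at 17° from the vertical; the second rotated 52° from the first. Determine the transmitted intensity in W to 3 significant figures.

I ≈ 6.99 W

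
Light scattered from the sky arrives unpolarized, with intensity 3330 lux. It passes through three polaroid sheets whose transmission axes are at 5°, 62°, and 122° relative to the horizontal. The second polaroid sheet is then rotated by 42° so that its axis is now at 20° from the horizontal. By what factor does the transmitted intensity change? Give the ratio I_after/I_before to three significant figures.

I_new/I_old ≈ 0.544

Before rotation:
Unpolarized light through the first polarizer → I₁ = ½ I₀, now polarized at 5°.
I₂ = I₁ cos²(62° − 5°) = 0.5 I₀ · cos²(57°) = 0.1483 I₀.
I₃ = I₂ cos²(122° − 62°) = 0.1483 I₀ · cos²(60°) = 0.03708 I₀.
After rotation:
Unpolarized light through the first polarizer → I₁ = ½ I₀, now polarized at 5°.
I₂ = I₁ cos²(20° − 5°) = 0.5 I₀ · cos²(15°) = 0.4665 I₀.
Angle between axes 2 and 3: 78°. I₃ = 0.4665 I₀ · cos²(78°) = 0.02017 I₀.
Ratio = 0.02017 / 0.03708 = 0.5439.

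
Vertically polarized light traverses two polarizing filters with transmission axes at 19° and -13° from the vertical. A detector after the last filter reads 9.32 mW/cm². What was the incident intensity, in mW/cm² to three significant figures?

I₀ ≈ 14.5 mW/cm²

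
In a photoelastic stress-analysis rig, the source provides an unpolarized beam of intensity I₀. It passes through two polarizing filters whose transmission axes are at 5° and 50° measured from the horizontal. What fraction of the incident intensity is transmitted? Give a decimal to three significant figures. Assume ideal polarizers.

≈ 0.250 I₀

Unpolarized light through the first polarizer → I₁ = ½ I₀, now polarized at 5°.
I₂ = I₁ cos²(50° − 5°) = 0.5 I₀ · cos²(45°) = 0.25 I₀.
Transmitted fraction = 0.25.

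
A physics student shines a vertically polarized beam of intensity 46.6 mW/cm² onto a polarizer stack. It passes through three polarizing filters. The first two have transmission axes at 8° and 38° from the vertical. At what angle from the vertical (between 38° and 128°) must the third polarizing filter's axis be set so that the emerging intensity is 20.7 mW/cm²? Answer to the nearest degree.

I₁ = I₀ cos²(8° − 0°) = I₀ cos²(8°) = 0.9806 I₀.
I₂ = I₁ cos²(38° − 8°) = 0.9806 I₀ · cos²(30°) = 0.7355 I₀.
Target fraction: 20.7 / 46.6 mW/cm² = 0.4442 of I₀.
Need I₃/I₀ = 0.4442, so cos²(θ − 38°) = 0.4442 / 0.7355 = 0.604.
θ − 38° = arccos(√0.604) = 39.0°, giving θ ≈ 38 + 39.0 = 77.0°.

θ ≈ 77°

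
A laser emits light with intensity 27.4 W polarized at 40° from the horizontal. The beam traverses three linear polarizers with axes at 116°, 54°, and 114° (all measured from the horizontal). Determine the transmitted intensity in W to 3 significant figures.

I₁ = 27.4 W · cos²(76°) = 1.604 W.
I₂ = I₁ · cos²(62°) = 1.604 · 0.2204 = 0.3534 W.
I₃ = I₂ · cos²(60°) = 0.3534 · 0.25 = 0.08836 W.

I ≈ 0.0884 W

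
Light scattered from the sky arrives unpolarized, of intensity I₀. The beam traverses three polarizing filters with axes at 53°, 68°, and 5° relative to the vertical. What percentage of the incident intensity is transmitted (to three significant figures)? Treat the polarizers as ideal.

≈ 9.62%

Unpolarized light through the first polarizer → I₁ = ½ I₀, now polarized at 53°.
I₂ = I₁ cos²(68° − 53°) = 0.5 I₀ · cos²(15°) = 0.4665 I₀.
I₃ = I₂ cos²(5° − 68°) = 0.4665 I₀ · cos²(63°) = 0.09615 I₀.
That is 9.615% of the incident intensity.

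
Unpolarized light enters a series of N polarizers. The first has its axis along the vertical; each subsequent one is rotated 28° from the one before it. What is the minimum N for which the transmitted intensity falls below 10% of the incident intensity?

N = 8

First polarizer halves the unpolarized light: factor 1/2.
Each further stage multiplies by cos²(28°) = 0.7796.
After N polarizers: T = 0.5·0.7796^(N−1). Require T < 0.10 ⇒ N−1 > ln(0.10/0.5)/ln(0.7796) = 6.46, so N−1 ≥ 7 and N = 8.
Check: N=8 gives T = 0.08751 < 0.10; N=7 gives T = 0.1123.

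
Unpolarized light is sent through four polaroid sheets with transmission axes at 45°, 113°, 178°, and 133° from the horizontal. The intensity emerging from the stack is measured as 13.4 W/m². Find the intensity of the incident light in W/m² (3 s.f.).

I₀ ≈ 2140 W/m²

Unpolarized light through the first polarizer → I₁ = ½ I₀, now polarized at 45°.
I₂ = I₁ cos²(113° − 45°) = 0.5 I₀ · cos²(68°) = 0.07017 I₀.
I₃ = I₂ cos²(178° − 113°) = 0.07017 I₀ · cos²(65°) = 0.01253 I₀.
I₄ = I₃ cos²(133° − 178°) = 0.01253 I₀ · cos²(45°) = 0.006266 I₀.
So 13.4 W/m² = 0.006266 I₀, giving I₀ = 13.4/0.006266 = 2139 W/m².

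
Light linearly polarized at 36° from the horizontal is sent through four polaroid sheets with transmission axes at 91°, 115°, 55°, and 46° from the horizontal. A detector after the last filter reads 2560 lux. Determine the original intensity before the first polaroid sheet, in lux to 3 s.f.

By Malus's law, I₁ = I₀ cos²(91° − 36°) = I₀ cos²(55°) = 0.329 I₀.
I₂ = I₁ cos²(115° − 91°) = 0.329 I₀ · cos²(24°) = 0.2746 I₀.
I₃ = I₂ cos²(55° − 115°) = 0.2746 I₀ · cos²(60°) = 0.06864 I₀.
I₄ = I₃ cos²(46° − 55°) = 0.06864 I₀ · cos²(9°) = 0.06696 I₀.
So 2560 lux = 0.06696 I₀, giving I₀ = 2560/0.06696 = 3.823e+04 lux.

I₀ ≈ 3.82e4 lux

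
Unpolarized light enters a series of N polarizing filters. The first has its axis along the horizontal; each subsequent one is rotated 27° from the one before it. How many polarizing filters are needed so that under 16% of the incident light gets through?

N = 6

First polarizer halves the unpolarized light: factor 1/2.
Each further stage multiplies by cos²(27°) = 0.7939.
After N polarizers: T = 0.5·0.7939^(N−1). Require T < 0.16 ⇒ N−1 > ln(0.16/0.5)/ln(0.7939) = 4.94, so N−1 ≥ 5 and N = 6.
Check: N=6 gives T = 0.1577 < 0.16; N=5 gives T = 0.1986.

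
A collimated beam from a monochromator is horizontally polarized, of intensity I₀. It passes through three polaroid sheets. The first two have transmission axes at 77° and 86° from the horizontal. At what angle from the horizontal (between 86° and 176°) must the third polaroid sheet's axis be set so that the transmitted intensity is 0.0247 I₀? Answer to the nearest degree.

θ ≈ 131°

I₁ = I₀ cos²(77° − 0°) = I₀ cos²(77°) = 0.0506 I₀.
I₂ = I₁ cos²(86° − 77°) = 0.0506 I₀ · cos²(9°) = 0.04936 I₀.
Need I₃/I₀ = 0.0247, so cos²(θ − 86°) = 0.0247 / 0.04936 = 0.5004.
θ − 86° = arccos(√0.5004) = 45.0°, giving θ ≈ 86 + 45.0 = 131.0°.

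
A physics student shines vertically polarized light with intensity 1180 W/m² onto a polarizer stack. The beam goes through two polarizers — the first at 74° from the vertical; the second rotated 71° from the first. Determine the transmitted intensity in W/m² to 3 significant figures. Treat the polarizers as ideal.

By Malus's law, I₁ = 1180 W/m² · cos²(74°) = 89.65 W/m².
I₂ = I₁ · cos²(71°) = 89.65 · 0.106 = 9.503 W/m².

I ≈ 9.50 W/m²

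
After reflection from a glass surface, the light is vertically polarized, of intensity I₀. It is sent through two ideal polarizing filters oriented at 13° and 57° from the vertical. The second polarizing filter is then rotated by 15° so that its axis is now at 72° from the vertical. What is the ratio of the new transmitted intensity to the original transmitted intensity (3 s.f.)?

I_new/I_old ≈ 0.513

Before rotation:
I₁ = I₀ cos²(13° − 0°) = I₀ cos²(13°) = 0.9494 I₀.
I₂ = I₁ cos²(57° − 13°) = 0.9494 I₀ · cos²(44°) = 0.4913 I₀.
After rotation:
I₁ = I₀ cos²(13° − 0°) = I₀ cos²(13°) = 0.9494 I₀.
I₂ = I₁ cos²(72° − 13°) = 0.9494 I₀ · cos²(59°) = 0.2518 I₀.
Ratio = 0.2518 / 0.4913 = 0.5126.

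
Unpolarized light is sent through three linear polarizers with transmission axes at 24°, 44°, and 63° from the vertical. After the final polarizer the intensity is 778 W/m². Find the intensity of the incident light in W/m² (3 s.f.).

Unpolarized light through the first polarizer → I₁ = ½ I₀, now polarized at 24°.
I₂ = I₁ cos²(44° − 24°) = 0.5 I₀ · cos²(20°) = 0.4415 I₀.
I₃ = I₂ cos²(63° − 44°) = 0.4415 I₀ · cos²(19°) = 0.3947 I₀.
So 778 W/m² = 0.3947 I₀, giving I₀ = 778/0.3947 = 1971 W/m².

I₀ ≈ 1970 W/m²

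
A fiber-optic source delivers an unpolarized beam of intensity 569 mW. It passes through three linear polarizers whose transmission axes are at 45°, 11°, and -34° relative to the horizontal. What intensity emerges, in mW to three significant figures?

I ≈ 97.8 mW

Unpolarized light through the first polarizer → I₁ = 569 mW/2 = 284.5 mW, polarized at 45°.
I₂ = I₁ · cos²(34°) = 284.5 · 0.6873 = 195.5 mW.
I₃ = I₂ · cos²(45°) = 195.5 · 0.5 = 97.77 mW.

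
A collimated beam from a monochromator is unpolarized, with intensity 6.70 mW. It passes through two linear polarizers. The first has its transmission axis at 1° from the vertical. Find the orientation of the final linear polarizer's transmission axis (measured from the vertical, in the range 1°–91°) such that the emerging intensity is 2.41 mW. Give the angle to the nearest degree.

Unpolarized light through the first polarizer → I₁ = ½ I₀, now polarized at 1°.
Target fraction: 2.41 / 6.70 mW = 0.3597 of I₀.
Need I₂/I₀ = 0.3597, so cos²(θ − 1°) = 0.3597 / 0.5 = 0.7194.
θ − 1° = arccos(√0.7194) = 32.0°, giving θ ≈ 1 + 32.0 = 33.0°.

θ ≈ 33°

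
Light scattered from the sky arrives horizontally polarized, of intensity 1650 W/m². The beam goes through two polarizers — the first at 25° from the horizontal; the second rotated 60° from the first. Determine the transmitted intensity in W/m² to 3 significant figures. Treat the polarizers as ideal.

I₁ = 1650 W/m² · cos²(25°) = 1355 W/m².
I₂ = I₁ · cos²(60°) = 1355 · 0.25 = 338.8 W/m².

I ≈ 339 W/m²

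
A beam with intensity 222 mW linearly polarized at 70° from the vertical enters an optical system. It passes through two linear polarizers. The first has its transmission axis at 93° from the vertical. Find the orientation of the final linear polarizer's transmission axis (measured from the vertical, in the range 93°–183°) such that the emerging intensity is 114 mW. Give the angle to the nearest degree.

θ ≈ 132°

I₁ = I₀ cos²(93° − 70°) = I₀ cos²(23°) = 0.8473 I₀.
Target fraction: 114 / 222 mW = 0.5135 of I₀.
Need I₂/I₀ = 0.5135, so cos²(θ − 93°) = 0.5135 / 0.8473 = 0.606.
θ − 93° = arccos(√0.606) = 38.9°, giving θ ≈ 93 + 38.9 = 131.9°.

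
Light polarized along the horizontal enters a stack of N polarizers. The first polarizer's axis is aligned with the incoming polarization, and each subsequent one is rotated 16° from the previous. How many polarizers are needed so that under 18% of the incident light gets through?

First polarizer is aligned with the polarization: full transmission.
Each further stage multiplies by cos²(16°) = 0.924.
After N polarizers: T = 0.924^(N−1). Require T < 0.18 ⇒ N−1 > ln(0.18)/ln(0.924) = 21.70, so N−1 ≥ 22 and N = 23.
Check: N=23 gives T = 0.1758 < 0.18; N=22 gives T = 0.1903.

N = 23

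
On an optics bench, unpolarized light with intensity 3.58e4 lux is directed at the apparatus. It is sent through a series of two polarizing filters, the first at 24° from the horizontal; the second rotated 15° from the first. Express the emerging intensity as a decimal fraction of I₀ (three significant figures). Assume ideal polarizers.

I/I₀ ≈ 0.467

Unpolarized light through the first polarizer → I₁ = 3.58e4 lux/2 = 1.79e+04 lux, polarized at 24°.
I₂ = I₁ · cos²(15°) = 1.79e+04 · 0.933 = 1.67e+04 lux.
Transmitted fraction = 0.4665.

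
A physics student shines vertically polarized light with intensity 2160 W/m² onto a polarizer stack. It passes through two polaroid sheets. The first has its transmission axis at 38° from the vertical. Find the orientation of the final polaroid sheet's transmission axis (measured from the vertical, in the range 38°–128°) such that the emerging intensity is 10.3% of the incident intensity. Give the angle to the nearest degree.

By Malus's law, I₁ = I₀ cos²(38° − 0°) = I₀ cos²(38°) = 0.621 I₀.
Need I₂/I₀ = 0.103, so cos²(θ − 38°) = 0.103 / 0.621 = 0.1659.
θ − 38° = arccos(√0.1659) = 66.0°, giving θ ≈ 38 + 66.0 = 104.0°.

θ ≈ 104°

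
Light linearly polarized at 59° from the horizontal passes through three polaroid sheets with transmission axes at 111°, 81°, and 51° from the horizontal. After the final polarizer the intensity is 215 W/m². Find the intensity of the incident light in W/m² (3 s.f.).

I₁ = I₀ cos²(111° − 59°) = I₀ cos²(52°) = 0.379 I₀.
I₂ = I₁ cos²(81° − 111°) = 0.379 I₀ · cos²(30°) = 0.2843 I₀.
I₃ = I₂ cos²(51° − 81°) = 0.2843 I₀ · cos²(30°) = 0.2132 I₀.
So 215 W/m² = 0.2132 I₀, giving I₀ = 215/0.2132 = 1008 W/m².

I₀ ≈ 1010 W/m²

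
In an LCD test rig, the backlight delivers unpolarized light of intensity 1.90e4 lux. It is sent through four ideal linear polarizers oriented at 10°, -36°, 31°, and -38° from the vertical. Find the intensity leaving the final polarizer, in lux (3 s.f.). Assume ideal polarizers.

I ≈ 89.9 lux

Unpolarized light through the first polarizer → I₁ = 1.90e4 lux/2 = 9500 lux, polarized at 10°.
I₂ = I₁ · cos²(46°) = 9500 · 0.4826 = 4584 lux.
I₃ = I₂ · cos²(67°) = 4584 · 0.1527 = 699.9 lux.
I₄ = I₃ · cos²(69°) = 699.9 · 0.1284 = 89.88 lux.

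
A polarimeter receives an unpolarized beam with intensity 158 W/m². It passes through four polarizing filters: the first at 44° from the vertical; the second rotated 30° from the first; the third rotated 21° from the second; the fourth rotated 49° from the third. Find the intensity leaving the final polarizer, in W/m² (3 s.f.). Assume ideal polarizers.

I ≈ 22.2 W/m²

Unpolarized light through the first polarizer → I₁ = 158 W/m²/2 = 79 W/m², polarized at 44°.
I₂ = I₁ · cos²(30°) = 79 · 0.75 = 59.25 W/m².
I₃ = I₂ · cos²(21°) = 59.25 · 0.8716 = 51.64 W/m².
I₄ = I₃ · cos²(49°) = 51.64 · 0.4304 = 22.23 W/m².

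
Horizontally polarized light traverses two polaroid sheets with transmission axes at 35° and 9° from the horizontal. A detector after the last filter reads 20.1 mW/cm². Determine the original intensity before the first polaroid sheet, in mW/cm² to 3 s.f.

By Malus's law, I₁ = I₀ cos²(35° − 0°) = I₀ cos²(35°) = 0.671 I₀.
I₂ = I₁ cos²(9° − 35°) = 0.671 I₀ · cos²(26°) = 0.5421 I₀.
So 20.1 mW/cm² = 0.5421 I₀, giving I₀ = 20.1/0.5421 = 37.08 mW/cm².

I₀ ≈ 37.1 mW/cm²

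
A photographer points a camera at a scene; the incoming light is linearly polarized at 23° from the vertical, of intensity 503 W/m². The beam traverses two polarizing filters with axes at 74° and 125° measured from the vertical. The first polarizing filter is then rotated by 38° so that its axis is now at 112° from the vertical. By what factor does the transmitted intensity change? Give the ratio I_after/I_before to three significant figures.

I_new/I_old ≈ 0.00184

Before rotation:
By Malus's law, I₁ = I₀ cos²(74° − 23°) = I₀ cos²(51°) = 0.396 I₀.
I₂ = I₁ cos²(125° − 74°) = 0.396 I₀ · cos²(51°) = 0.1569 I₀.
After rotation:
I₁ = I₀ cos²(112° − 23°) = I₀ cos²(89°) = 0.0003046 I₀.
I₂ = I₁ cos²(125° − 112°) = 0.0003046 I₀ · cos²(13°) = 0.0002892 I₀.
Ratio = 0.0002892 / 0.1569 = 0.001844.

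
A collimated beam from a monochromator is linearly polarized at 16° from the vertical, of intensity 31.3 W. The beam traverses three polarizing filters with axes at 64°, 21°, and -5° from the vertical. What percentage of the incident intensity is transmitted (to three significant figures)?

≈ 19.3%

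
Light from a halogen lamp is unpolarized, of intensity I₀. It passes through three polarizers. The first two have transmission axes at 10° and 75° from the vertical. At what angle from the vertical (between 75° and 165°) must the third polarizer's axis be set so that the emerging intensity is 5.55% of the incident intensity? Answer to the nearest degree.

θ ≈ 113°

Unpolarized light through the first polarizer → I₁ = ½ I₀, now polarized at 10°.
I₂ = I₁ cos²(75° − 10°) = 0.5 I₀ · cos²(65°) = 0.0893 I₀.
Need I₃/I₀ = 0.0555, so cos²(θ − 75°) = 0.0555 / 0.0893 = 0.6215.
θ − 75° = arccos(√0.6215) = 38.0°, giving θ ≈ 75 + 38.0 = 113.0°.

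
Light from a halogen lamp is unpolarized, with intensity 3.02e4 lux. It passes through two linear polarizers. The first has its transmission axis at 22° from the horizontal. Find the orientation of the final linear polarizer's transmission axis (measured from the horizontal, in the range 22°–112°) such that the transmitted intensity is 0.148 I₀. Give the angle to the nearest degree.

θ ≈ 79°

Unpolarized light through the first polarizer → I₁ = ½ I₀, now polarized at 22°.
Need I₂/I₀ = 0.148, so cos²(θ − 22°) = 0.148 / 0.5 = 0.296.
θ − 22° = arccos(√0.296) = 57.0°, giving θ ≈ 22 + 57.0 = 79.0°.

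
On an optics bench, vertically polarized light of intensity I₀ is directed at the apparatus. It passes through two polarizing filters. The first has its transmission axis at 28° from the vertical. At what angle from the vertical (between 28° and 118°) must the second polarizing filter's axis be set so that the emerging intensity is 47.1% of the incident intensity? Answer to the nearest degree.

θ ≈ 67°

I₁ = I₀ cos²(28° − 0°) = I₀ cos²(28°) = 0.7796 I₀.
Need I₂/I₀ = 0.471, so cos²(θ − 28°) = 0.471 / 0.7796 = 0.6042.
θ − 28° = arccos(√0.6042) = 39.0°, giving θ ≈ 28 + 39.0 = 67.0°.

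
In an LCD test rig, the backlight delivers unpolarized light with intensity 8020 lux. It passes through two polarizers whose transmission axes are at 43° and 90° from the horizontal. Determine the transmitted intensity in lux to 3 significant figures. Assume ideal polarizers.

Unpolarized light through the first polarizer → I₁ = 8020 lux/2 = 4010 lux, polarized at 43°.
I₂ = I₁ · cos²(47°) = 4010 · 0.4651 = 1865 lux.

I ≈ 1870 lux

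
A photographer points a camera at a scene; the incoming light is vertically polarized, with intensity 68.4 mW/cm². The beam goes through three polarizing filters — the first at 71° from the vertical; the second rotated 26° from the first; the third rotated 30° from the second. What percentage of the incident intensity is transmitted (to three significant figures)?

≈ 6.42%

I₁ = 68.4 mW/cm² · cos²(71°) = 7.25 mW/cm².
I₂ = I₁ · cos²(26°) = 7.25 · 0.8078 = 5.857 mW/cm².
I₃ = I₂ · cos²(30°) = 5.857 · 0.75 = 4.393 mW/cm².
That is 6.422% of the incident intensity.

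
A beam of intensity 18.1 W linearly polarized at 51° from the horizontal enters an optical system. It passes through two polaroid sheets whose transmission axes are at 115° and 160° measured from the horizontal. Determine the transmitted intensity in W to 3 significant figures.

I ≈ 1.74 W

By Malus's law, I₁ = 18.1 W · cos²(64°) = 3.478 W.
I₂ = I₁ · cos²(45°) = 3.478 · 0.5 = 1.739 W.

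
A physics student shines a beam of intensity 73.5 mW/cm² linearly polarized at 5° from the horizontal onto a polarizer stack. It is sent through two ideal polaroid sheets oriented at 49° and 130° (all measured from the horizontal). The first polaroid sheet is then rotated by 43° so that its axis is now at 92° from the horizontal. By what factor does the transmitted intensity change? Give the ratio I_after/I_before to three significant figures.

Before rotation:
By Malus's law, I₁ = I₀ cos²(49° − 5°) = I₀ cos²(44°) = 0.5174 I₀.
I₂ = I₁ cos²(130° − 49°) = 0.5174 I₀ · cos²(81°) = 0.01266 I₀.
After rotation:
I₁ = I₀ cos²(92° − 5°) = I₀ cos²(87°) = 0.002739 I₀.
I₂ = I₁ cos²(130° − 92°) = 0.002739 I₀ · cos²(38°) = 0.001701 I₀.
Ratio = 0.001701 / 0.01266 = 0.1343.

I_new/I_old ≈ 0.134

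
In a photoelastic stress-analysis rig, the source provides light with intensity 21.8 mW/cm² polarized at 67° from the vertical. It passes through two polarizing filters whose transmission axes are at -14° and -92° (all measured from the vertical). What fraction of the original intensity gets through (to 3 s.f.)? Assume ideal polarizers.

I₁ = 21.8 mW/cm² · cos²(81°) = 0.5335 mW/cm².
I₂ = I₁ · cos²(78°) = 0.5335 · 0.04323 = 0.02306 mW/cm².
Transmitted fraction = 0.001058.

I/I₀ ≈ 0.00106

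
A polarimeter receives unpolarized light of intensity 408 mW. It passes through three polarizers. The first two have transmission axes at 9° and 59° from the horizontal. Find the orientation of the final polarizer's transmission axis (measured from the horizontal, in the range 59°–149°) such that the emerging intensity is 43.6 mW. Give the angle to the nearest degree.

θ ≈ 103°

Unpolarized light through the first polarizer → I₁ = ½ I₀, now polarized at 9°.
I₂ = I₁ cos²(59° − 9°) = 0.5 I₀ · cos²(50°) = 0.2066 I₀.
Target fraction: 43.6 / 408 mW = 0.1069 of I₀.
Need I₃/I₀ = 0.1069, so cos²(θ − 59°) = 0.1069 / 0.2066 = 0.5173.
θ − 59° = arccos(√0.5173) = 44.0°, giving θ ≈ 59 + 44.0 = 103.0°.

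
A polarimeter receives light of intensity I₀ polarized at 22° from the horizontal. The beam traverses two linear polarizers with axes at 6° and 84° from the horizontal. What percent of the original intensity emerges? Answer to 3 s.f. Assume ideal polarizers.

≈ 3.99%

I₁ = I₀ cos²(6° − 22°) = I₀ cos²(16°) = 0.924 I₀.
I₂ = I₁ cos²(84° − 6°) = 0.924 I₀ · cos²(78°) = 0.03994 I₀.
That is 3.994% of the incident intensity.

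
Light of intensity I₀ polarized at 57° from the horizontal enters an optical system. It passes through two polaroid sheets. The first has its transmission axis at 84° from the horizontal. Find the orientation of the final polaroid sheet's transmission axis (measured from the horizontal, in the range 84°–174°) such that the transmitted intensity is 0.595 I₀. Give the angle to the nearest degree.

θ ≈ 114°

I₁ = I₀ cos²(84° − 57°) = I₀ cos²(27°) = 0.7939 I₀.
Need I₂/I₀ = 0.595, so cos²(θ − 84°) = 0.595 / 0.7939 = 0.7495.
θ − 84° = arccos(√0.7495) = 30.0°, giving θ ≈ 84 + 30.0 = 114.0°.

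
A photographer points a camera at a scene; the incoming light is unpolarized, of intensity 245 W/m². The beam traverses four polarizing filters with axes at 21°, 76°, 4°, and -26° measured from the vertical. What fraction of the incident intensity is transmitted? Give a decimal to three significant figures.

I/I₀ ≈ 0.0118

Unpolarized light through the first polarizer → I₁ = 245 W/m²/2 = 122.5 W/m², polarized at 21°.
I₂ = I₁ · cos²(55°) = 122.5 · 0.329 = 40.3 W/m².
I₃ = I₂ · cos²(72°) = 40.3 · 0.09549 = 3.848 W/m².
I₄ = I₃ · cos²(30°) = 3.848 · 0.75 = 2.886 W/m².
Transmitted fraction = 0.01178.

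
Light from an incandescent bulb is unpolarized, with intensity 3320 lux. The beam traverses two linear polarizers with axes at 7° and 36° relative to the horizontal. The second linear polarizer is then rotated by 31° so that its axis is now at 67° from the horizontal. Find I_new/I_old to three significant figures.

I_new/I_old ≈ 0.327

Before rotation:
Unpolarized light through the first polarizer → I₁ = ½ I₀, now polarized at 7°.
I₂ = I₁ cos²(36° − 7°) = 0.5 I₀ · cos²(29°) = 0.3825 I₀.
After rotation:
Unpolarized light through the first polarizer → I₁ = ½ I₀, now polarized at 7°.
I₂ = I₁ cos²(67° − 7°) = 0.5 I₀ · cos²(60°) = 0.125 I₀.
Ratio = 0.125 / 0.3825 = 0.3268.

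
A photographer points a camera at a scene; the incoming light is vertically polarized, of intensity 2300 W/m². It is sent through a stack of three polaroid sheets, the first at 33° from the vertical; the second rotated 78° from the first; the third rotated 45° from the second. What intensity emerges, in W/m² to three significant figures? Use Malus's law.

I ≈ 35.0 W/m²

By Malus's law, I₁ = 2300 W/m² · cos²(33°) = 1618 W/m².
I₂ = I₁ · cos²(78°) = 1618 · 0.04323 = 69.93 W/m².
I₃ = I₂ · cos²(45°) = 69.93 · 0.5 = 34.97 W/m².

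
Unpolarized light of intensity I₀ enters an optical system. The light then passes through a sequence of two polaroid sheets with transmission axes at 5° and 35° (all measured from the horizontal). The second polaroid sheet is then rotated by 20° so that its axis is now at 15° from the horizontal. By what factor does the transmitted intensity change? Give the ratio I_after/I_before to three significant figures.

I_new/I_old ≈ 1.29

Before rotation:
Unpolarized light through the first polarizer → I₁ = ½ I₀, now polarized at 5°.
I₂ = I₁ cos²(35° − 5°) = 0.5 I₀ · cos²(30°) = 0.375 I₀.
After rotation:
Unpolarized light through the first polarizer → I₁ = ½ I₀, now polarized at 5°.
I₂ = I₁ cos²(15° − 5°) = 0.5 I₀ · cos²(10°) = 0.4849 I₀.
Ratio = 0.4849 / 0.375 = 1.293.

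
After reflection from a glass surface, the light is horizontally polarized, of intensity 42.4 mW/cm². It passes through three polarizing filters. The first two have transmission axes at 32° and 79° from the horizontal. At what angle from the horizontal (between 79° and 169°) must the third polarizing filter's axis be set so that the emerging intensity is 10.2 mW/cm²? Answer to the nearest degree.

θ ≈ 111°

By Malus's law, I₁ = I₀ cos²(32° − 0°) = I₀ cos²(32°) = 0.7192 I₀.
I₂ = I₁ cos²(79° − 32°) = 0.7192 I₀ · cos²(47°) = 0.3345 I₀.
Target fraction: 10.2 / 42.4 mW/cm² = 0.2406 of I₀.
Need I₃/I₀ = 0.2406, so cos²(θ − 79°) = 0.2406 / 0.3345 = 0.7192.
θ − 79° = arccos(√0.7192) = 32.0°, giving θ ≈ 79 + 32.0 = 111.0°.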